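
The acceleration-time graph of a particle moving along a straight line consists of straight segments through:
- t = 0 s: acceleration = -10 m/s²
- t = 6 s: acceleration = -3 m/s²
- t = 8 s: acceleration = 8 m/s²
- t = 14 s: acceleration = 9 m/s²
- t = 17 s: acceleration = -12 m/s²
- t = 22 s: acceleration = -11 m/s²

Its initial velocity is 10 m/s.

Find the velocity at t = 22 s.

Δv equals the area under the a-t graph; then v = v₀ + Δv.
0–6 s: ½(-10 + -3)(6) = -39 m/s
6–8 s: ½(-3 + 8)(2) = 5 m/s
8–14 s: ½(8 + 9)(6) = 51 m/s
14–17 s: ½(9 + -12)(3) = -4.5 m/s
17–22 s: ½(-12 + -11)(5) = -57.5 m/s
Δv = -45 m/s, so v(22) = 10 + (-45) = -35 m/s.

-35 m/s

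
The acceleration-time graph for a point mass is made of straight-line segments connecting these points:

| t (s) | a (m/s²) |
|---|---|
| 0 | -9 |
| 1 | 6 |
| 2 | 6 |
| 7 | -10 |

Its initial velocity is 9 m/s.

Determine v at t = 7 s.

Δv equals the area under the a-t graph; then v = v₀ + Δv.
0–1 s: ½(-9 + 6)(1) = -1.5 m/s
1–2 s: 6 × 1 = 6 m/s
2–7 s: ½(6 + -10)(5) = -10 m/s
Δv = -5.5 m/s, so v(7) = 9 + (-5.5) = 3.5 m/s.

3.5 m/s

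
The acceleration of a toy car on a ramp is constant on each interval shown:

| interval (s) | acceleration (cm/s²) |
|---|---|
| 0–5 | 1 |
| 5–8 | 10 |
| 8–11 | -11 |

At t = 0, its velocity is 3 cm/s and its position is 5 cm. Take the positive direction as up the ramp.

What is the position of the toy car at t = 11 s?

On each constant-a segment, Δv = aΔt and Δx = v₀Δt + ½aΔt²; chain segment to segment.
0–5 s: v starts 3 cm/s; Δx = 3·5 + ½·1·5² = 27.5 cm; v ends 8 cm/s.
5–8 s: v starts 8 cm/s; Δx = 8·3 + ½·10·3² = 69 cm; v ends 38 cm/s.
8–11 s: v starts 38 cm/s; Δx = 38·3 + ½·-11·3² = 64.5 cm; v ends 5 cm/s.
x(11) = 5 + Σ Δx = 166 cm.

166 cm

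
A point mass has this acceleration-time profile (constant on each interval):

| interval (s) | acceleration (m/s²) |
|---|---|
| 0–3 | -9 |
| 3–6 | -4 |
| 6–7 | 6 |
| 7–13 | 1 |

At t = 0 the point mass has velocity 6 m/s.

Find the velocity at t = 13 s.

-21 m/s

Δv equals the area under the a-t graph; then v = v₀ + Δv.
0–3 s: -9 × 3 = -27 m/s
3–6 s: -4 × 3 = -12 m/s
6–7 s: 6 × 1 = 6 m/s
7–13 s: 1 × 6 = 6 m/s
Δv = -27 m/s, so v(13) = 6 + (-27) = -21 m/s.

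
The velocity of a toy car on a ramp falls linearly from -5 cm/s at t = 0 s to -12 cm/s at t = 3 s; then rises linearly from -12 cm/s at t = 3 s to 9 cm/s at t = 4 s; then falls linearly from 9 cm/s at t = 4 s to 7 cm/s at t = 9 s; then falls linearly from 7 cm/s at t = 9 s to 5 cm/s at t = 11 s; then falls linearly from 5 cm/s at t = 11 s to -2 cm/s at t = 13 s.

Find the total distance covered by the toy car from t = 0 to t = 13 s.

87 cm

Distance (not displacement) is the total path length: add the absolute areas under v-t.
0–3 s: |½(-5 + -12)(3)| = 25.5 cm
3–4 s: v = 0 at t = 25/7 s; triangle areas 24/7 + 27/14 = 75/14 cm
4–9 s: |½(9 + 7)(5)| = 40 cm
9–11 s: |½(7 + 5)(2)| = 12 cm
11–13 s: v = 0 at t = 87/7 s; triangle areas 25/7 + 4/7 = 29/7 cm
Total distance = 87 cm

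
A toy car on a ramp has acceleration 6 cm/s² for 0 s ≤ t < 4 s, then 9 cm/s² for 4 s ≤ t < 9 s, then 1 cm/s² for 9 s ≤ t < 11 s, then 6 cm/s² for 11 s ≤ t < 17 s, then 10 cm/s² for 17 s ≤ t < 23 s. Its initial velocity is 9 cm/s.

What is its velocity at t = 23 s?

Δv equals the area under the a-t graph; then v = v₀ + Δv.
0–4 s: 6 × 4 = 24 cm/s
4–9 s: 9 × 5 = 45 cm/s
9–11 s: 1 × 2 = 2 cm/s
11–17 s: 6 × 6 = 36 cm/s
17–23 s: 10 × 6 = 60 cm/s
Δv = 167 cm/s, so v(23) = 9 + (167) = 176 cm/s.

176 cm/s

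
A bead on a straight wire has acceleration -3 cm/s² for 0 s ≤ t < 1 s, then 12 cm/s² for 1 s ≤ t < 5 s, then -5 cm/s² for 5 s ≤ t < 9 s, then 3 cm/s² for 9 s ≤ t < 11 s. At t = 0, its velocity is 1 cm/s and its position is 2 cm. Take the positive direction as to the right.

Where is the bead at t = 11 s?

On each constant-a segment, Δv = aΔt and Δx = v₀Δt + ½aΔt²; chain segment to segment.
0–1 s: v starts 1 cm/s; Δx = 1·1 + ½·-3·1² = -0.5 cm; v ends -2 cm/s.
1–5 s: v starts -2 cm/s; Δx = -2·4 + ½·12·4² = 88 cm; v ends 46 cm/s.
5–9 s: v starts 46 cm/s; Δx = 46·4 + ½·-5·4² = 144 cm; v ends 26 cm/s.
9–11 s: v starts 26 cm/s; Δx = 26·2 + ½·3·2² = 58 cm; v ends 32 cm/s.
x(11) = 2 + Σ Δx = 291.5 cm.

291.5 cm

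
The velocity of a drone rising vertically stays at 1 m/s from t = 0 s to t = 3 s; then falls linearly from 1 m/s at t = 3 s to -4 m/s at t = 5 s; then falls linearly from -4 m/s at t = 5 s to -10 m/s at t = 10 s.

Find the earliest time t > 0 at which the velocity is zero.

v changes sign on 3–5 s (from 1 to -4); the graph is linear there, so v = 0 at t = 3 + (-1)·(5 − 3)/(-4 − 1) = 3.4 s.

t = 3.4 s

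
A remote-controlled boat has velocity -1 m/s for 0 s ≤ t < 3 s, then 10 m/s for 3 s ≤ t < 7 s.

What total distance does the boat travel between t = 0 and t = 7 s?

43 m

Total distance travelled is ∫|v| dt — sum the magnitudes of each area piece.
0–3 s: |-1| × 3 = 3 m
3–7 s: |10| × 4 = 40 m
Total distance = 43 m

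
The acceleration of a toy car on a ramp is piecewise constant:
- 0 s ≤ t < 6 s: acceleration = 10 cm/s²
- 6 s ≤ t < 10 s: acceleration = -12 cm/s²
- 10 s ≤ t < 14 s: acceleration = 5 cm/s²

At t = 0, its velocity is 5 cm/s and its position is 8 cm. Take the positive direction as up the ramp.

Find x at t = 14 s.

490 cm

On each constant-a segment, Δv = aΔt and Δx = v₀Δt + ½aΔt²; chain segment to segment.
0–6 s: v starts 5 cm/s; Δx = 5·6 + ½·10·6² = 210 cm; v ends 65 cm/s.
6–10 s: v starts 65 cm/s; Δx = 65·4 + ½·-12·4² = 164 cm; v ends 17 cm/s.
10–14 s: v starts 17 cm/s; Δx = 17·4 + ½·5·4² = 108 cm; v ends 37 cm/s.
x(14) = 8 + Σ Δx = 490 cm.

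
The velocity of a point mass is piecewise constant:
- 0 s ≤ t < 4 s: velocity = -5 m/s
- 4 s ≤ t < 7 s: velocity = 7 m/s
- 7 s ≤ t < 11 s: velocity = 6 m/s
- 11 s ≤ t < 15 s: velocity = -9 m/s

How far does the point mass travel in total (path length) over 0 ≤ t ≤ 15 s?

Total distance travelled is ∫|v| dt — sum the magnitudes of each area piece.
0–4 s: |-5| × 4 = 20 m
4–7 s: |7| × 3 = 21 m
7–11 s: |6| × 4 = 24 m
11–15 s: |-9| × 4 = 36 m
Total distance = 101 m

101 m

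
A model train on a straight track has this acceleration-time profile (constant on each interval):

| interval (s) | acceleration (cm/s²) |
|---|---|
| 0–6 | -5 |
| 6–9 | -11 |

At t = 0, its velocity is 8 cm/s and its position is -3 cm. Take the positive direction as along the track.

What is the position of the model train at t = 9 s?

On each constant-a segment, Δv = aΔt and Δx = v₀Δt + ½aΔt²; chain segment to segment.
0–6 s: v starts 8 cm/s; Δx = 8·6 + ½·-5·6² = -42 cm; v ends -22 cm/s.
6–9 s: v starts -22 cm/s; Δx = -22·3 + ½·-11·3² = -115.5 cm; v ends -55 cm/s.
x(9) = -3 + Σ Δx = -160.5 cm.

-160.5 cm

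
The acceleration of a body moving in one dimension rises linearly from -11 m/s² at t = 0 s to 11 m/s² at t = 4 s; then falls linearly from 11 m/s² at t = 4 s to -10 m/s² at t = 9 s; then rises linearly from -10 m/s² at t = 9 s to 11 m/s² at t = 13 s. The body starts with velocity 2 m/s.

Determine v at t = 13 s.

Δv equals the area under the a-t graph; then v = v₀ + Δv.
0–4 s: ½(-11 + 11)(4) = 0 m/s
4–9 s: ½(11 + -10)(5) = 2.5 m/s
9–13 s: ½(-10 + 11)(4) = 2 m/s
Δv = 4.5 m/s, so v(13) = 2 + (4.5) = 6.5 m/s.

6.5 m/s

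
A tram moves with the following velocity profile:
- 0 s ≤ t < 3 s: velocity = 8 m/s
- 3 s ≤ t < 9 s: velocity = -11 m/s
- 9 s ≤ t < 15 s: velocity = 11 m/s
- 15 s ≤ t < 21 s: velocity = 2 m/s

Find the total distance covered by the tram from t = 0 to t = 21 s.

168 m

Distance (not displacement) is the total path length: add the absolute areas under v-t.
0–3 s: |8| × 3 = 24 m
3–9 s: |-11| × 6 = 66 m
9–15 s: |11| × 6 = 66 m
15–21 s: |2| × 6 = 12 m
Total distance = 168 m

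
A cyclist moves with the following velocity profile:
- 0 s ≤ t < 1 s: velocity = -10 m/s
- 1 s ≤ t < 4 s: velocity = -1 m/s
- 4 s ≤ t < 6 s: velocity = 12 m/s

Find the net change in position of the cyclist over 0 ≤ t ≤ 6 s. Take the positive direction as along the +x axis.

11 m

Net displacement equals the area under the velocity-time graph (areas below the axis count negative).
0–1 s: -10 × 1 = -10 m
1–4 s: -1 × 3 = -3 m
4–6 s: 12 × 2 = 24 m
Net displacement = 11 m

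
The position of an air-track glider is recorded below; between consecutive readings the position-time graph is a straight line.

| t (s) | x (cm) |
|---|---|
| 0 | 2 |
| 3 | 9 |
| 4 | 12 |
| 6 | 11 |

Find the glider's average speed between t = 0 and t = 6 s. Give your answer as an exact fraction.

Average speed = (total path length)/(elapsed time); on a piecewise-linear x-t graph the path length is Σ|Δx|.
0–3 s: |Δx| = |9 − 2| = 7 cm
3–4 s: |Δx| = |12 − 9| = 3 cm
4–6 s: |Δx| = |11 − 12| = 1 cm
Total path = 11 cm; average speed = 11/6 = 11/6 cm/s.

11/6 cm/s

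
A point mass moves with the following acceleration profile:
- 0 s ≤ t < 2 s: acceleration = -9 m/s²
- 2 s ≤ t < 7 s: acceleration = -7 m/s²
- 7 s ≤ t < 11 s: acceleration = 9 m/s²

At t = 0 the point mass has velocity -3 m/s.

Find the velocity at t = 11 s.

-20 m/s

Δv equals the area under the a-t graph; then v = v₀ + Δv.
0–2 s: -9 × 2 = -18 m/s
2–7 s: -7 × 5 = -35 m/s
7–11 s: 9 × 4 = 36 m/s
Δv = -17 m/s, so v(11) = -3 + (-17) = -20 m/s.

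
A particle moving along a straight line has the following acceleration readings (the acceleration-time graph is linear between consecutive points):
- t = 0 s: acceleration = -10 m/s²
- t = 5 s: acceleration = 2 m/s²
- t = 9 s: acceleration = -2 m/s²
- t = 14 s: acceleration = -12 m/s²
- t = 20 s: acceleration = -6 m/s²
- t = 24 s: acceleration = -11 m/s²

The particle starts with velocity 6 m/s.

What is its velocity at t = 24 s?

-137 m/s

Δv equals the area under the a-t graph; then v = v₀ + Δv.
0–5 s: ½(-10 + 2)(5) = -20 m/s
5–9 s: ½(2 + -2)(4) = 0 m/s
9–14 s: ½(-2 + -12)(5) = -35 m/s
14–20 s: ½(-12 + -6)(6) = -54 m/s
20–24 s: ½(-6 + -11)(4) = -34 m/s
Δv = -143 m/s, so v(24) = 6 + (-143) = -137 m/s.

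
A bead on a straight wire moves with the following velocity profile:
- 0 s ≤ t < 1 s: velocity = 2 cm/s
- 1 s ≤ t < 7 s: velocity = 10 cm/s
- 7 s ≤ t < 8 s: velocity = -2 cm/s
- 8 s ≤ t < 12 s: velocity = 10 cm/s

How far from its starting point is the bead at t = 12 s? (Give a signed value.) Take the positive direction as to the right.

Displacement is the signed area under the v-t curve.
0–1 s: 2 × 1 = 2 cm
1–7 s: 10 × 6 = 60 cm
7–8 s: -2 × 1 = -2 cm
8–12 s: 10 × 4 = 40 cm
Net displacement = 100 cm

100 cm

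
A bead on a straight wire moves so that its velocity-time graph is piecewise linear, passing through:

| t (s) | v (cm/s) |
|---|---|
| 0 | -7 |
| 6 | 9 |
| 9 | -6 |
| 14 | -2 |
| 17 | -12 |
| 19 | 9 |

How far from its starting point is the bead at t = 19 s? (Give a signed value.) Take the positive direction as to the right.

Net displacement equals the area under the velocity-time graph (areas below the axis count negative).
0–6 s: ½(-7 + 9)(6) = 6 cm
6–9 s: ½(9 + -6)(3) = 4.5 cm
9–14 s: ½(-6 + -2)(5) = -20 cm
14–17 s: ½(-2 + -12)(3) = -21 cm
17–19 s: ½(-12 + 9)(2) = -3 cm
Net displacement = -33.5 cm

-33.5 cm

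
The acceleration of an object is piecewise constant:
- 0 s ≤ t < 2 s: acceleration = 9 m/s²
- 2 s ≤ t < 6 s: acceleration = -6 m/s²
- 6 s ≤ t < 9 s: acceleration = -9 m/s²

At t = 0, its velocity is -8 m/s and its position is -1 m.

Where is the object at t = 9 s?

-89.5 m

On each constant-a segment, Δv = aΔt and Δx = v₀Δt + ½aΔt²; chain segment to segment.
0–2 s: v starts -8 m/s; Δx = -8·2 + ½·9·2² = 2 m; v ends 10 m/s.
2–6 s: v starts 10 m/s; Δx = 10·4 + ½·-6·4² = -8 m; v ends -14 m/s.
6–9 s: v starts -14 m/s; Δx = -14·3 + ½·-9·3² = -82.5 m; v ends -41 m/s.
x(9) = -1 + Σ Δx = -89.5 m.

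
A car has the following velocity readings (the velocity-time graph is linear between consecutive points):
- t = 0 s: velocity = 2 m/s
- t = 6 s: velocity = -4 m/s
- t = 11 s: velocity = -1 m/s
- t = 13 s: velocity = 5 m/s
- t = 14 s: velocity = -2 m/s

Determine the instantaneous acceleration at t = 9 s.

0.6 m/s²

Acceleration is the slope of the v-t graph on 6–11 s: (-1 − -4)/(11 − 6) = 0.6 m/s².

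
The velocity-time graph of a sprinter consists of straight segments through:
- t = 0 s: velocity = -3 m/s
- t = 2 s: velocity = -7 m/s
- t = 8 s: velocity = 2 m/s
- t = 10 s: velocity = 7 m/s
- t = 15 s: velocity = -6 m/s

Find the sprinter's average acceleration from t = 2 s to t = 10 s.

1.75 m/s²

Average acceleration = Δv/Δt = (7 − -7)/(10 − 2) = 1.75 m/s².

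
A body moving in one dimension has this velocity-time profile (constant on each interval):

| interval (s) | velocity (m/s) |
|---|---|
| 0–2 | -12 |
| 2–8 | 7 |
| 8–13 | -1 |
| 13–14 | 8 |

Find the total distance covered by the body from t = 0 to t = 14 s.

79 m

Total distance travelled is ∫|v| dt — sum the magnitudes of each area piece.
0–2 s: |-12| × 2 = 24 m
2–8 s: |7| × 6 = 42 m
8–13 s: |-1| × 5 = 5 m
13–14 s: |8| × 1 = 8 m
Total distance = 79 m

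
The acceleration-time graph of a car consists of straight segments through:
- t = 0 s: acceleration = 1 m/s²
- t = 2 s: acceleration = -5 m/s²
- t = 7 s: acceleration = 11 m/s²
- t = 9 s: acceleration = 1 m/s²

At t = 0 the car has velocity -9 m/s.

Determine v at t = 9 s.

14 m/s

Δv equals the area under the a-t graph; then v = v₀ + Δv.
0–2 s: ½(1 + -5)(2) = -4 m/s
2–7 s: ½(-5 + 11)(5) = 15 m/s
7–9 s: ½(11 + 1)(2) = 12 m/s
Δv = 23 m/s, so v(9) = -9 + (23) = 14 m/s.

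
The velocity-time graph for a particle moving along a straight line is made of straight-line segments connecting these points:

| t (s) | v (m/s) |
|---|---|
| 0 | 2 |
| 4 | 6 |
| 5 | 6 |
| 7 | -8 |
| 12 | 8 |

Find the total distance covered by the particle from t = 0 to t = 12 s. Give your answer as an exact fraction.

Distance (not displacement) is the total path length: add the absolute areas under v-t.
0–4 s: |½(2 + 6)(4)| = 16 m
4–5 s: |6| × 1 = 6 m
5–7 s: v = 0 at t = 41/7 s; triangle areas 18/7 + 32/7 = 50/7 m
7–12 s: v = 0 at t = 9.5 s; triangle areas 10 + 10 = 20 m
Total distance = 344/7 m

344/7 m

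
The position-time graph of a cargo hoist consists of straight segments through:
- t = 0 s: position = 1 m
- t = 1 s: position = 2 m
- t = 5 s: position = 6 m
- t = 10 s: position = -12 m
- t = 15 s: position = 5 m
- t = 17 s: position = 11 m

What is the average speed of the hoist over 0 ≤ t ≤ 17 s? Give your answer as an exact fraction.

46/17 m/s

Average speed = (total path length)/(elapsed time); on a piecewise-linear x-t graph the path length is Σ|Δx|.
0–1 s: |Δx| = |2 − 1| = 1 m
1–5 s: |Δx| = |6 − 2| = 4 m
5–10 s: |Δx| = |-12 − 6| = 18 m
10–15 s: |Δx| = |5 − -12| = 17 m
15–17 s: |Δx| = |11 − 5| = 6 m
Total path = 46 m; average speed = 46/17 = 46/17 m/s.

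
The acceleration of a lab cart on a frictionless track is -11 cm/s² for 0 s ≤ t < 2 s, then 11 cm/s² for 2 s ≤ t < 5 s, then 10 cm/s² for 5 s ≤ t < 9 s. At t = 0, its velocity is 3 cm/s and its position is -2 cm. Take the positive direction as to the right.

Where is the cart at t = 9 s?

On each constant-a segment, Δv = aΔt and Δx = v₀Δt + ½aΔt²; chain segment to segment.
0–2 s: v starts 3 cm/s; Δx = 3·2 + ½·-11·2² = -16 cm; v ends -19 cm/s.
2–5 s: v starts -19 cm/s; Δx = -19·3 + ½·11·3² = -7.5 cm; v ends 14 cm/s.
5–9 s: v starts 14 cm/s; Δx = 14·4 + ½·10·4² = 136 cm; v ends 54 cm/s.
x(9) = -2 + Σ Δx = 110.5 cm.

110.5 cm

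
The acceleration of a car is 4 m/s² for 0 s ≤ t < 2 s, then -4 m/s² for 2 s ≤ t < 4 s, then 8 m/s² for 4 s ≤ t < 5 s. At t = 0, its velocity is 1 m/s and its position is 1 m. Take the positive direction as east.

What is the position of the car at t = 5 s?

26 m

On each constant-a segment, Δv = aΔt and Δx = v₀Δt + ½aΔt²; chain segment to segment.
0–2 s: v starts 1 m/s; Δx = 1·2 + ½·4·2² = 10 m; v ends 9 m/s.
2–4 s: v starts 9 m/s; Δx = 9·2 + ½·-4·2² = 10 m; v ends 1 m/s.
4–5 s: v starts 1 m/s; Δx = 1·1 + ½·8·1² = 5 m; v ends 9 m/s.
x(5) = 1 + Σ Δx = 26 m.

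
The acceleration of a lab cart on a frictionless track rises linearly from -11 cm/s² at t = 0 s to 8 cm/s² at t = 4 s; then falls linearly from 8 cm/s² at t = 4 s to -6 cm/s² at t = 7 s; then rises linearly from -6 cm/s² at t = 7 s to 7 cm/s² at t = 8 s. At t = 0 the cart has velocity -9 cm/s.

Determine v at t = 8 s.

Δv equals the area under the a-t graph; then v = v₀ + Δv.
0–4 s: ½(-11 + 8)(4) = -6 cm/s
4–7 s: ½(8 + -6)(3) = 3 cm/s
7–8 s: ½(-6 + 7)(1) = 0.5 cm/s
Δv = -2.5 cm/s, so v(8) = -9 + (-2.5) = -11.5 cm/s.

-11.5 cm/s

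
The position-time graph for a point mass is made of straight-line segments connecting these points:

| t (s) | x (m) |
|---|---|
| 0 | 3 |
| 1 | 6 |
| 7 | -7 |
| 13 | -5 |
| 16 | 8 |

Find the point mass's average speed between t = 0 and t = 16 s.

1.9375 m/s

Average speed = (total path length)/(elapsed time); on a piecewise-linear x-t graph the path length is Σ|Δx|.
0–1 s: |Δx| = |6 − 3| = 3 m
1–7 s: |Δx| = |-7 − 6| = 13 m
7–13 s: |Δx| = |-5 − -7| = 2 m
13–16 s: |Δx| = |8 − -5| = 13 m
Total path = 31 m; average speed = 31/16 = 1.9375 m/s.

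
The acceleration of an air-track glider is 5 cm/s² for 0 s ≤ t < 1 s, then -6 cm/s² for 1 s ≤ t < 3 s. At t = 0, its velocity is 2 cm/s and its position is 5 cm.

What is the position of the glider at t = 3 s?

11.5 cm

On each constant-a segment, Δv = aΔt and Δx = v₀Δt + ½aΔt²; chain segment to segment.
0–1 s: v starts 2 cm/s; Δx = 2·1 + ½·5·1² = 4.5 cm; v ends 7 cm/s.
1–3 s: v starts 7 cm/s; Δx = 7·2 + ½·-6·2² = 2 cm; v ends -5 cm/s.
x(3) = 5 + Σ Δx = 11.5 cm.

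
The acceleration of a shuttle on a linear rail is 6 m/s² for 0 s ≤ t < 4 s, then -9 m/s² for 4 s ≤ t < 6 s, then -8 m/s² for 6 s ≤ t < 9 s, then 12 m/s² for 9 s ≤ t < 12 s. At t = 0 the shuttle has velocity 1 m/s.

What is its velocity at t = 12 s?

19 m/s

Δv equals the area under the a-t graph; then v = v₀ + Δv.
0–4 s: 6 × 4 = 24 m/s
4–6 s: -9 × 2 = -18 m/s
6–9 s: -8 × 3 = -24 m/s
9–12 s: 12 × 3 = 36 m/s
Δv = 18 m/s, so v(12) = 1 + (18) = 19 m/s.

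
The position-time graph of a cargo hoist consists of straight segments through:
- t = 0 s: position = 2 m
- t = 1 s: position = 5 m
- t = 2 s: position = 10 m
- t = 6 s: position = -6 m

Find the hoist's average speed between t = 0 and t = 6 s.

Average speed = (total path length)/(elapsed time); on a piecewise-linear x-t graph the path length is Σ|Δx|.
0–1 s: |Δx| = |5 − 2| = 3 m
1–2 s: |Δx| = |10 − 5| = 5 m
2–6 s: |Δx| = |-6 − 10| = 16 m
Total path = 24 m; average speed = 24/6 = 4 m/s.

4 m/s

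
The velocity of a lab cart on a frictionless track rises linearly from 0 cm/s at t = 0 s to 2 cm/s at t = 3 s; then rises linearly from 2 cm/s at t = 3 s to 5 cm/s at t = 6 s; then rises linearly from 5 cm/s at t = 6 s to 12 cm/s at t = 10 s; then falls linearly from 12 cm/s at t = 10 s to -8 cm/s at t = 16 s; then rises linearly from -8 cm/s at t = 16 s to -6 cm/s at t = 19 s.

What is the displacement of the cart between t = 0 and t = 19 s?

Displacement is the signed area under the v-t curve.
0–3 s: ½(0 + 2)(3) = 3 cm
3–6 s: ½(2 + 5)(3) = 10.5 cm
6–10 s: ½(5 + 12)(4) = 34 cm
10–16 s: ½(12 + -8)(6) = 12 cm
16–19 s: ½(-8 + -6)(3) = -21 cm
Net displacement = 38.5 cm

38.5 cm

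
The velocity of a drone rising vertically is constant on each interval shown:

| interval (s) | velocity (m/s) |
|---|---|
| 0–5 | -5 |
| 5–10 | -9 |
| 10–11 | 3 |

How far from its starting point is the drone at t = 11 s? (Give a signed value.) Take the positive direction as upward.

Net displacement equals the area under the velocity-time graph (areas below the axis count negative).
0–5 s: -5 × 5 = -25 m
5–10 s: -9 × 5 = -45 m
10–11 s: 3 × 1 = 3 m
Net displacement = -67 m

-67 m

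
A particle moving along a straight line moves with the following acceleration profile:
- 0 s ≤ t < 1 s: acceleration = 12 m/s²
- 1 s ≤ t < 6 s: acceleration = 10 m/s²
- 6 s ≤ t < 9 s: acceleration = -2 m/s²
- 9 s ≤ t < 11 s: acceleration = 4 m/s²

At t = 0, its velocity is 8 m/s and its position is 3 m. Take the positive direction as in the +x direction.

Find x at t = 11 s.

On each constant-a segment, Δv = aΔt and Δx = v₀Δt + ½aΔt²; chain segment to segment.
0–1 s: v starts 8 m/s; Δx = 8·1 + ½·12·1² = 14 m; v ends 20 m/s.
1–6 s: v starts 20 m/s; Δx = 20·5 + ½·10·5² = 225 m; v ends 70 m/s.
6–9 s: v starts 70 m/s; Δx = 70·3 + ½·-2·3² = 201 m; v ends 64 m/s.
9–11 s: v starts 64 m/s; Δx = 64·2 + ½·4·2² = 136 m; v ends 72 m/s.
x(11) = 3 + Σ Δx = 579 m.

579 m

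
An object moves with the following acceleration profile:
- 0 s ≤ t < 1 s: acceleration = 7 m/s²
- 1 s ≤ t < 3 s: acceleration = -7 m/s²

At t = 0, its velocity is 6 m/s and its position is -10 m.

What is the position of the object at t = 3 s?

On each constant-a segment, Δv = aΔt and Δx = v₀Δt + ½aΔt²; chain segment to segment.
0–1 s: v starts 6 m/s; Δx = 6·1 + ½·7·1² = 9.5 m; v ends 13 m/s.
1–3 s: v starts 13 m/s; Δx = 13·2 + ½·-7·2² = 12 m; v ends -1 m/s.
x(3) = -10 + Σ Δx = 11.5 m.

11.5 m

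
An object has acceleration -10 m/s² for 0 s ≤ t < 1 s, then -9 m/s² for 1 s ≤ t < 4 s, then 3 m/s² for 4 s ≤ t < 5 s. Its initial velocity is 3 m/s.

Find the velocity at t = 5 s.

-31 m/s

Δv equals the area under the a-t graph; then v = v₀ + Δv.
0–1 s: -10 × 1 = -10 m/s
1–4 s: -9 × 3 = -27 m/s
4–5 s: 3 × 1 = 3 m/s
Δv = -34 m/s, so v(5) = 3 + (-34) = -31 m/s.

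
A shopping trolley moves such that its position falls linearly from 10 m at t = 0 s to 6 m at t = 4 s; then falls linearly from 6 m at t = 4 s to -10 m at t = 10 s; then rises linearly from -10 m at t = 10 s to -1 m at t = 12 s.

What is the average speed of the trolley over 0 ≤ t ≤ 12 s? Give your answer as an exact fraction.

Average speed = (total path length)/(elapsed time); on a piecewise-linear x-t graph the path length is Σ|Δx|.
0–4 s: |Δx| = |6 − 10| = 4 m
4–10 s: |Δx| = |-10 − 6| = 16 m
10–12 s: |Δx| = |-1 − -10| = 9 m
Total path = 29 m; average speed = 29/12 = 29/12 m/s.

29/12 m/s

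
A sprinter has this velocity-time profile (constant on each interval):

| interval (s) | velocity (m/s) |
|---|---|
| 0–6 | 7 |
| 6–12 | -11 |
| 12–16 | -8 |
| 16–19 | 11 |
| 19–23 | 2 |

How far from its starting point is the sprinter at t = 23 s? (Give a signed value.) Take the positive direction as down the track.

-15 m

Displacement is the signed area under the v-t curve.
0–6 s: 7 × 6 = 42 m
6–12 s: -11 × 6 = -66 m
12–16 s: -8 × 4 = -32 m
16–19 s: 11 × 3 = 33 m
19–23 s: 2 × 4 = 8 m
Net displacement = -15 m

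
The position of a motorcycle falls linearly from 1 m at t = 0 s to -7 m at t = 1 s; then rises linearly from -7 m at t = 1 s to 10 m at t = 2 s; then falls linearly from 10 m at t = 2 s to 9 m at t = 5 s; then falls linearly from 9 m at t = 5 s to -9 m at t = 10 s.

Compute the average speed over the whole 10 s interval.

4.4 m/s

Average speed = (total path length)/(elapsed time); on a piecewise-linear x-t graph the path length is Σ|Δx|.
0–1 s: |Δx| = |-7 − 1| = 8 m
1–2 s: |Δx| = |10 − -7| = 17 m
2–5 s: |Δx| = |9 − 10| = 1 m
5–10 s: |Δx| = |-9 − 9| = 18 m
Total path = 44 m; average speed = 44/10 = 4.4 m/s.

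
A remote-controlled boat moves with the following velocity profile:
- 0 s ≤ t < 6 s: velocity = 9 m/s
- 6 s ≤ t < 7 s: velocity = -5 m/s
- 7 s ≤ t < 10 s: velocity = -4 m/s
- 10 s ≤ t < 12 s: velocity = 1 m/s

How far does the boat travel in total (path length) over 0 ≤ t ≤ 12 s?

Total distance travelled is ∫|v| dt — sum the magnitudes of each area piece.
0–6 s: |9| × 6 = 54 m
6–7 s: |-5| × 1 = 5 m
7–10 s: |-4| × 3 = 12 m
10–12 s: |1| × 2 = 2 m
Total distance = 73 m

73 m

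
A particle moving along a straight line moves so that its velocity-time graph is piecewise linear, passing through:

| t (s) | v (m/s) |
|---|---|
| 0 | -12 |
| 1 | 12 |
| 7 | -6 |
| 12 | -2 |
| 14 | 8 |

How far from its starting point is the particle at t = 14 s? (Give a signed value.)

4 m

Displacement is the signed area under the v-t curve.
0–1 s: ½(-12 + 12)(1) = 0 m
1–7 s: ½(12 + -6)(6) = 18 m
7–12 s: ½(-6 + -2)(5) = -20 m
12–14 s: ½(-2 + 8)(2) = 6 m
Net displacement = 4 m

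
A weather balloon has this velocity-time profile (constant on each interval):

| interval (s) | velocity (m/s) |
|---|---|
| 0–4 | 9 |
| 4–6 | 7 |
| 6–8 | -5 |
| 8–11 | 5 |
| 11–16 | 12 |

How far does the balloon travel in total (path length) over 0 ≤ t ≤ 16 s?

Total distance travelled is ∫|v| dt — sum the magnitudes of each area piece.
0–4 s: |9| × 4 = 36 m
4–6 s: |7| × 2 = 14 m
6–8 s: |-5| × 2 = 10 m
8–11 s: |5| × 3 = 15 m
11–16 s: |12| × 5 = 60 m
Total distance = 135 m

135 m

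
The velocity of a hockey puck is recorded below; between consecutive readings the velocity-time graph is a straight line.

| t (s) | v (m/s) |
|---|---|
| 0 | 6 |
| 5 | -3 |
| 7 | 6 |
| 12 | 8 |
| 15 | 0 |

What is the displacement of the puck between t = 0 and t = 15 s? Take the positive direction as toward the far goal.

Net displacement equals the area under the velocity-time graph (areas below the axis count negative).
0–5 s: ½(6 + -3)(5) = 7.5 m
5–7 s: ½(-3 + 6)(2) = 3 m
7–12 s: ½(6 + 8)(5) = 35 m
12–15 s: ½(8 + 0)(3) = 12 m
Net displacement = 57.5 m

57.5 m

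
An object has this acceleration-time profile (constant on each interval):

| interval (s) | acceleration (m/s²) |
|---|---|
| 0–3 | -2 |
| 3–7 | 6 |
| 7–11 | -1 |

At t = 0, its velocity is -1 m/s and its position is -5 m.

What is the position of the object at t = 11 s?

On each constant-a segment, Δv = aΔt and Δx = v₀Δt + ½aΔt²; chain segment to segment.
0–3 s: v starts -1 m/s; Δx = -1·3 + ½·-2·3² = -12 m; v ends -7 m/s.
3–7 s: v starts -7 m/s; Δx = -7·4 + ½·6·4² = 20 m; v ends 17 m/s.
7–11 s: v starts 17 m/s; Δx = 17·4 + ½·-1·4² = 60 m; v ends 13 m/s.
x(11) = -5 + Σ Δx = 63 m.

63 m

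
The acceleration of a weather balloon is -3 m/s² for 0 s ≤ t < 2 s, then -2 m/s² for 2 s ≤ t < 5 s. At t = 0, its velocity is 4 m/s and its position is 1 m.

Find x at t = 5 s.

On each constant-a segment, Δv = aΔt and Δx = v₀Δt + ½aΔt²; chain segment to segment.
0–2 s: v starts 4 m/s; Δx = 4·2 + ½·-3·2² = 2 m; v ends -2 m/s.
2–5 s: v starts -2 m/s; Δx = -2·3 + ½·-2·3² = -15 m; v ends -8 m/s.
x(5) = 1 + Σ Δx = -12 m.

-12 m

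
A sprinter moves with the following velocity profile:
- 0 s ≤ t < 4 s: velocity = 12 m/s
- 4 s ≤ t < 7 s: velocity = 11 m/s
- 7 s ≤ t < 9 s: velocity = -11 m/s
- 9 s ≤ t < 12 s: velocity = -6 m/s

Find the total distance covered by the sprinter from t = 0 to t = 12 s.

Total distance travelled is ∫|v| dt — sum the magnitudes of each area piece.
0–4 s: |12| × 4 = 48 m
4–7 s: |11| × 3 = 33 m
7–9 s: |-11| × 2 = 22 m
9–12 s: |-6| × 3 = 18 m
Total distance = 121 m

121 m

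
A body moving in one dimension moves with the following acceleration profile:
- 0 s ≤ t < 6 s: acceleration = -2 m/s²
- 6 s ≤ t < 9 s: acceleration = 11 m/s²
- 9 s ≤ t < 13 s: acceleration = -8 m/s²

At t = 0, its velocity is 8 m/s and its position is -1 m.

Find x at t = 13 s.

On each constant-a segment, Δv = aΔt and Δx = v₀Δt + ½aΔt²; chain segment to segment.
0–6 s: v starts 8 m/s; Δx = 8·6 + ½·-2·6² = 12 m; v ends -4 m/s.
6–9 s: v starts -4 m/s; Δx = -4·3 + ½·11·3² = 37.5 m; v ends 29 m/s.
9–13 s: v starts 29 m/s; Δx = 29·4 + ½·-8·4² = 52 m; v ends -3 m/s.
x(13) = -1 + Σ Δx = 100.5 m.

100.5 m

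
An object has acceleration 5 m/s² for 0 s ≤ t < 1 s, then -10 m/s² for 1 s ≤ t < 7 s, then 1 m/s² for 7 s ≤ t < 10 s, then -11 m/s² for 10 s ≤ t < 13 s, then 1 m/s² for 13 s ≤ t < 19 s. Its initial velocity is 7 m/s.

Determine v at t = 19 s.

-72 m/s

Δv equals the area under the a-t graph; then v = v₀ + Δv.
0–1 s: 5 × 1 = 5 m/s
1–7 s: -10 × 6 = -60 m/s
7–10 s: 1 × 3 = 3 m/s
10–13 s: -11 × 3 = -33 m/s
13–19 s: 1 × 6 = 6 m/s
Δv = -79 m/s, so v(19) = 7 + (-79) = -72 m/s.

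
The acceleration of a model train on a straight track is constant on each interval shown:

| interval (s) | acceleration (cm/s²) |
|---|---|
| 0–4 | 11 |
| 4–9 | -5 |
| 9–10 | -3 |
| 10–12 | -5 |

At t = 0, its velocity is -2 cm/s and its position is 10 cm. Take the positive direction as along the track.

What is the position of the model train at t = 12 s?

On each constant-a segment, Δv = aΔt and Δx = v₀Δt + ½aΔt²; chain segment to segment.
0–4 s: v starts -2 cm/s; Δx = -2·4 + ½·11·4² = 80 cm; v ends 42 cm/s.
4–9 s: v starts 42 cm/s; Δx = 42·5 + ½·-5·5² = 147.5 cm; v ends 17 cm/s.
9–10 s: v starts 17 cm/s; Δx = 17·1 + ½·-3·1² = 15.5 cm; v ends 14 cm/s.
10–12 s: v starts 14 cm/s; Δx = 14·2 + ½·-5·2² = 18 cm; v ends 4 cm/s.
x(12) = 10 + Σ Δx = 271 cm.

271 cm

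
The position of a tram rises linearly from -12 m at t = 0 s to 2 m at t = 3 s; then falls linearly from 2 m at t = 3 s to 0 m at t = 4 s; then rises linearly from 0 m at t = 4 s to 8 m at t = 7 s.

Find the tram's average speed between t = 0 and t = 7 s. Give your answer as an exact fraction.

24/7 m/s

Average speed = (total path length)/(elapsed time); on a piecewise-linear x-t graph the path length is Σ|Δx|.
0–3 s: |Δx| = |2 − -12| = 14 m
3–4 s: |Δx| = |0 − 2| = 2 m
4–7 s: |Δx| = |8 − 0| = 8 m
Total path = 24 m; average speed = 24/7 = 24/7 m/s.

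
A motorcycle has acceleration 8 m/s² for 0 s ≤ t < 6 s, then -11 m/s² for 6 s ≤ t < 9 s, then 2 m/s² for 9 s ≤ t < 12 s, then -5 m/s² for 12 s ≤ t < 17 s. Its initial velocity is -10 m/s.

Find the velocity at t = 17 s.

-14 m/s

Δv equals the area under the a-t graph; then v = v₀ + Δv.
0–6 s: 8 × 6 = 48 m/s
6–9 s: -11 × 3 = -33 m/s
9–12 s: 2 × 3 = 6 m/s
12–17 s: -5 × 5 = -25 m/s
Δv = -4 m/s, so v(17) = -10 + (-4) = -14 m/s.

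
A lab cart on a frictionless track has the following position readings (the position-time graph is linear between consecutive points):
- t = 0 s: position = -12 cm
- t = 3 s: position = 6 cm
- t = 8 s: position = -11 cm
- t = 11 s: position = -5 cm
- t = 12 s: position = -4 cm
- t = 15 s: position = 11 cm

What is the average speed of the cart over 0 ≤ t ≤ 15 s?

3.8 cm/s

Average speed = (total path length)/(elapsed time); on a piecewise-linear x-t graph the path length is Σ|Δx|.
0–3 s: |Δx| = |6 − -12| = 18 cm
3–8 s: |Δx| = |-11 − 6| = 17 cm
8–11 s: |Δx| = |-5 − -11| = 6 cm
11–12 s: |Δx| = |-4 − -5| = 1 cm
12–15 s: |Δx| = |11 − -4| = 15 cm
Total path = 57 cm; average speed = 57/15 = 3.8 cm/s.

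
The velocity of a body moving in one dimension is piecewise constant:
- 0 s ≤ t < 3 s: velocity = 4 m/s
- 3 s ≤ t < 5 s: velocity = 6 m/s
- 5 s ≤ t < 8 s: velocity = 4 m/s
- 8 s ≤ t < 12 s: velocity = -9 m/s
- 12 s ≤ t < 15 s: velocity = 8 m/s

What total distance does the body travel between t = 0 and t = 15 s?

96 m

Distance (not displacement) is the total path length: add the absolute areas under v-t.
0–3 s: |4| × 3 = 12 m
3–5 s: |6| × 2 = 12 m
5–8 s: |4| × 3 = 12 m
8–12 s: |-9| × 4 = 36 m
12–15 s: |8| × 3 = 24 m
Total distance = 96 m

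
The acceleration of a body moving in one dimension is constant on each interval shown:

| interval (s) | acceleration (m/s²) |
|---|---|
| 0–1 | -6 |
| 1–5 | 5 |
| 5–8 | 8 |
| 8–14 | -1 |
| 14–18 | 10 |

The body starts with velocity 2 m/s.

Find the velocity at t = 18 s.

74 m/s

Δv equals the area under the a-t graph; then v = v₀ + Δv.
0–1 s: -6 × 1 = -6 m/s
1–5 s: 5 × 4 = 20 m/s
5–8 s: 8 × 3 = 24 m/s
8–14 s: -1 × 6 = -6 m/s
14–18 s: 10 × 4 = 40 m/s
Δv = 72 m/s, so v(18) = 2 + (72) = 74 m/s.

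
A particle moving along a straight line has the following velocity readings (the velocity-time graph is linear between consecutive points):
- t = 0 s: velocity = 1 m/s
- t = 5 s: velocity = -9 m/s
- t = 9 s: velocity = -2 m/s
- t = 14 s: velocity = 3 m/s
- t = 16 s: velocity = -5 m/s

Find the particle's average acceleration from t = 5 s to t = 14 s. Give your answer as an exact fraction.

Average acceleration = Δv/Δt = (3 − -9)/(14 − 5) = 4/3 m/s².

4/3 m/s²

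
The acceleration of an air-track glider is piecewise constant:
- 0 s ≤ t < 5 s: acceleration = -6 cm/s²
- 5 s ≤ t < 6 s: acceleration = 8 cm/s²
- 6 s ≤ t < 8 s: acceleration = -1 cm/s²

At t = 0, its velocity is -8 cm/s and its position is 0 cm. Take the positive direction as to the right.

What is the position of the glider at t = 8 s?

-211 cm

On each constant-a segment, Δv = aΔt and Δx = v₀Δt + ½aΔt²; chain segment to segment.
0–5 s: v starts -8 cm/s; Δx = -8·5 + ½·-6·5² = -115 cm; v ends -38 cm/s.
5–6 s: v starts -38 cm/s; Δx = -38·1 + ½·8·1² = -34 cm; v ends -30 cm/s.
6–8 s: v starts -30 cm/s; Δx = -30·2 + ½·-1·2² = -62 cm; v ends -32 cm/s.
x(8) = 0 + Σ Δx = -211 cm.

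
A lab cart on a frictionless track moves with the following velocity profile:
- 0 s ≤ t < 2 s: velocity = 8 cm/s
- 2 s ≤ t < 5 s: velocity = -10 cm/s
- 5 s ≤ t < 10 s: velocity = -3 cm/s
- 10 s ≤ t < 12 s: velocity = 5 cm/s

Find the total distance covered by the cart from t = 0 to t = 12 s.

71 cm

Distance (not displacement) is the total path length: add the absolute areas under v-t.
0–2 s: |8| × 2 = 16 cm
2–5 s: |-10| × 3 = 30 cm
5–10 s: |-3| × 5 = 15 cm
10–12 s: |5| × 2 = 10 cm
Total distance = 71 cm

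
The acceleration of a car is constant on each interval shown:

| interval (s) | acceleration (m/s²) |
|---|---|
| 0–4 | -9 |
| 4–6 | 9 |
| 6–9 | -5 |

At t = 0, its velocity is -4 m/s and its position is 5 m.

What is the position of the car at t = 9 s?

On each constant-a segment, Δv = aΔt and Δx = v₀Δt + ½aΔt²; chain segment to segment.
0–4 s: v starts -4 m/s; Δx = -4·4 + ½·-9·4² = -88 m; v ends -40 m/s.
4–6 s: v starts -40 m/s; Δx = -40·2 + ½·9·2² = -62 m; v ends -22 m/s.
6–9 s: v starts -22 m/s; Δx = -22·3 + ½·-5·3² = -88.5 m; v ends -37 m/s.
x(9) = 5 + Σ Δx = -233.5 m.

-233.5 m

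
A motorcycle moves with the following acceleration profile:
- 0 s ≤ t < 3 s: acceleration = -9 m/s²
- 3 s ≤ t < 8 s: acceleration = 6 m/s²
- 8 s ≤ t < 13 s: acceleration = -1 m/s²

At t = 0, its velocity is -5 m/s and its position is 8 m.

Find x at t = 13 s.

-155 m

On each constant-a segment, Δv = aΔt and Δx = v₀Δt + ½aΔt²; chain segment to segment.
0–3 s: v starts -5 m/s; Δx = -5·3 + ½·-9·3² = -55.5 m; v ends -32 m/s.
3–8 s: v starts -32 m/s; Δx = -32·5 + ½·6·5² = -85 m; v ends -2 m/s.
8–13 s: v starts -2 m/s; Δx = -2·5 + ½·-1·5² = -22.5 m; v ends -7 m/s.
x(13) = 8 + Σ Δx = -155 m.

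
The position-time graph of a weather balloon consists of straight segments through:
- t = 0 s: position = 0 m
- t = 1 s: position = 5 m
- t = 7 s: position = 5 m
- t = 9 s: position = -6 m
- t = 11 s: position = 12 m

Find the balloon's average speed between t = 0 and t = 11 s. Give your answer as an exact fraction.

Average speed = (total path length)/(elapsed time); on a piecewise-linear x-t graph the path length is Σ|Δx|.
0–1 s: |Δx| = |5 − 0| = 5 m
1–7 s: |Δx| = |5 − 5| = 0 m
7–9 s: |Δx| = |-6 − 5| = 11 m
9–11 s: |Δx| = |12 − -6| = 18 m
Total path = 34 m; average speed = 34/11 = 34/11 m/s.

34/11 m/s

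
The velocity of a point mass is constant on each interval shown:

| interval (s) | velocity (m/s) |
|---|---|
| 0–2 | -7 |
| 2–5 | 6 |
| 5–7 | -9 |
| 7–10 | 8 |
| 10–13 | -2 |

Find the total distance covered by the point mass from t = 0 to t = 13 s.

80 m

Total distance travelled is ∫|v| dt — sum the magnitudes of each area piece.
0–2 s: |-7| × 2 = 14 m
2–5 s: |6| × 3 = 18 m
5–7 s: |-9| × 2 = 18 m
7–10 s: |8| × 3 = 24 m
10–13 s: |-2| × 3 = 6 m
Total distance = 80 m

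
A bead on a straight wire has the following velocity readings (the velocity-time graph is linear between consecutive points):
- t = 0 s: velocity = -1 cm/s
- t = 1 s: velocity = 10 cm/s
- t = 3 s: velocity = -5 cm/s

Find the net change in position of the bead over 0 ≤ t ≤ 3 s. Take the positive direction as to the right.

9.5 cm

Displacement is the signed area under the v-t curve.
0–1 s: ½(-1 + 10)(1) = 4.5 cm
1–3 s: ½(10 + -5)(2) = 5 cm
Net displacement = 9.5 cm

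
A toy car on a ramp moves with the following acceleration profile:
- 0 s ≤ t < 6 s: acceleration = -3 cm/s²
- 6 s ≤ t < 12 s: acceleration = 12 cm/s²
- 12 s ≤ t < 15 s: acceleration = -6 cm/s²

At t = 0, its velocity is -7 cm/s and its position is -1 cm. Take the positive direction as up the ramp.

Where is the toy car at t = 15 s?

83 cm

On each constant-a segment, Δv = aΔt and Δx = v₀Δt + ½aΔt²; chain segment to segment.
0–6 s: v starts -7 cm/s; Δx = -7·6 + ½·-3·6² = -96 cm; v ends -25 cm/s.
6–12 s: v starts -25 cm/s; Δx = -25·6 + ½·12·6² = 66 cm; v ends 47 cm/s.
12–15 s: v starts 47 cm/s; Δx = 47·3 + ½·-6·3² = 114 cm; v ends 29 cm/s.
x(15) = -1 + Σ Δx = 83 cm.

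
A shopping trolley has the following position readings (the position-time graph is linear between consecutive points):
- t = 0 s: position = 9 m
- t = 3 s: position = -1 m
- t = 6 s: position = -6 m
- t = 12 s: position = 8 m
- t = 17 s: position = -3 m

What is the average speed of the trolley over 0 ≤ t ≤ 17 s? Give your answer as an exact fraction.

Average speed = (total path length)/(elapsed time); on a piecewise-linear x-t graph the path length is Σ|Δx|.
0–3 s: |Δx| = |-1 − 9| = 10 m
3–6 s: |Δx| = |-6 − -1| = 5 m
6–12 s: |Δx| = |8 − -6| = 14 m
12–17 s: |Δx| = |-3 − 8| = 11 m
Total path = 40 m; average speed = 40/17 = 40/17 m/s.

40/17 m/s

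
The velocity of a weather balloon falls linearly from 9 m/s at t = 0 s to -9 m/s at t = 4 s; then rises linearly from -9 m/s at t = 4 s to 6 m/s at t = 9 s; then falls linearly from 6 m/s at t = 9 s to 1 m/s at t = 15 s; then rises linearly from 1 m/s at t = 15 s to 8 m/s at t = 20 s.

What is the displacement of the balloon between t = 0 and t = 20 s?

Net displacement equals the area under the velocity-time graph (areas below the axis count negative).
0–4 s: ½(9 + -9)(4) = 0 m
4–9 s: ½(-9 + 6)(5) = -7.5 m
9–15 s: ½(6 + 1)(6) = 21 m
15–20 s: ½(1 + 8)(5) = 22.5 m
Net displacement = 36 m

36 m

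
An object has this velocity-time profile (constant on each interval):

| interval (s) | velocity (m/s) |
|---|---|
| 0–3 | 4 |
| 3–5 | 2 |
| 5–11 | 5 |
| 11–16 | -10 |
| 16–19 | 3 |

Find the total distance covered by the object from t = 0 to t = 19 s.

Distance (not displacement) is the total path length: add the absolute areas under v-t.
0–3 s: |4| × 3 = 12 m
3–5 s: |2| × 2 = 4 m
5–11 s: |5| × 6 = 30 m
11–16 s: |-10| × 5 = 50 m
16–19 s: |3| × 3 = 9 m
Total distance = 105 m

105 m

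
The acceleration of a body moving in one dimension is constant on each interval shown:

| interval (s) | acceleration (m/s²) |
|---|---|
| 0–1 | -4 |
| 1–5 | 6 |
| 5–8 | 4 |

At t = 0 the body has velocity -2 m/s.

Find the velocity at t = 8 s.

Δv equals the area under the a-t graph; then v = v₀ + Δv.
0–1 s: -4 × 1 = -4 m/s
1–5 s: 6 × 4 = 24 m/s
5–8 s: 4 × 3 = 12 m/s
Δv = 32 m/s, so v(8) = -2 + (32) = 30 m/s.

30 m/s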